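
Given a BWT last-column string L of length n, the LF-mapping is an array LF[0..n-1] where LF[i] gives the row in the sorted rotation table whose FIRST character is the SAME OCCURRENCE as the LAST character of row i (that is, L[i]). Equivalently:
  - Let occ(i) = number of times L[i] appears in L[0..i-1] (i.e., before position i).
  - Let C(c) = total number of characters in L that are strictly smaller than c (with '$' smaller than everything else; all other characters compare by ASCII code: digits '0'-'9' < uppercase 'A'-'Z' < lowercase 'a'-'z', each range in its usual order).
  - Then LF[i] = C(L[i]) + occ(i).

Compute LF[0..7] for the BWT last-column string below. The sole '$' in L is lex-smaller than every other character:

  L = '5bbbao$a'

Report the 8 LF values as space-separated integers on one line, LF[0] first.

Char counts: '$':1, '5':1, 'a':2, 'b':3, 'o':1
C (first-col start): C('$')=0, C('5')=1, C('a')=2, C('b')=4, C('o')=7
L[0]='5': occ=0, LF[0]=C('5')+0=1+0=1
L[1]='b': occ=0, LF[1]=C('b')+0=4+0=4
L[2]='b': occ=1, LF[2]=C('b')+1=4+1=5
L[3]='b': occ=2, LF[3]=C('b')+2=4+2=6
L[4]='a': occ=0, LF[4]=C('a')+0=2+0=2
L[5]='o': occ=0, LF[5]=C('o')+0=7+0=7
L[6]='$': occ=0, LF[6]=C('$')+0=0+0=0
L[7]='a': occ=1, LF[7]=C('a')+1=2+1=3

Answer: 1 4 5 6 2 7 0 3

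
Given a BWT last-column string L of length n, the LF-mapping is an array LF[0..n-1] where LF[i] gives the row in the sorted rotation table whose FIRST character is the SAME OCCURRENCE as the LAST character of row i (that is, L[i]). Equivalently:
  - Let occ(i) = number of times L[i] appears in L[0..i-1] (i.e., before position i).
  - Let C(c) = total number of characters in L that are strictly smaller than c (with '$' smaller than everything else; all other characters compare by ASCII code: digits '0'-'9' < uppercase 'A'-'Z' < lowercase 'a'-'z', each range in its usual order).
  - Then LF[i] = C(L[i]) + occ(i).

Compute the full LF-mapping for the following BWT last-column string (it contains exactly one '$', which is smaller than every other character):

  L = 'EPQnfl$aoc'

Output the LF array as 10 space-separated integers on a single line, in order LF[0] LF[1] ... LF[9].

Answer: 1 2 3 8 6 7 0 4 9 5

Derivation:
Char counts: '$':1, 'E':1, 'P':1, 'Q':1, 'a':1, 'c':1, 'f':1, 'l':1, 'n':1, 'o':1
C (first-col start): C('$')=0, C('E')=1, C('P')=2, C('Q')=3, C('a')=4, C('c')=5, C('f')=6, C('l')=7, C('n')=8, C('o')=9
L[0]='E': occ=0, LF[0]=C('E')+0=1+0=1
L[1]='P': occ=0, LF[1]=C('P')+0=2+0=2
L[2]='Q': occ=0, LF[2]=C('Q')+0=3+0=3
L[3]='n': occ=0, LF[3]=C('n')+0=8+0=8
L[4]='f': occ=0, LF[4]=C('f')+0=6+0=6
L[5]='l': occ=0, LF[5]=C('l')+0=7+0=7
L[6]='$': occ=0, LF[6]=C('$')+0=0+0=0
L[7]='a': occ=0, LF[7]=C('a')+0=4+0=4
L[8]='o': occ=0, LF[8]=C('o')+0=9+0=9
L[9]='c': occ=0, LF[9]=C('c')+0=5+0=5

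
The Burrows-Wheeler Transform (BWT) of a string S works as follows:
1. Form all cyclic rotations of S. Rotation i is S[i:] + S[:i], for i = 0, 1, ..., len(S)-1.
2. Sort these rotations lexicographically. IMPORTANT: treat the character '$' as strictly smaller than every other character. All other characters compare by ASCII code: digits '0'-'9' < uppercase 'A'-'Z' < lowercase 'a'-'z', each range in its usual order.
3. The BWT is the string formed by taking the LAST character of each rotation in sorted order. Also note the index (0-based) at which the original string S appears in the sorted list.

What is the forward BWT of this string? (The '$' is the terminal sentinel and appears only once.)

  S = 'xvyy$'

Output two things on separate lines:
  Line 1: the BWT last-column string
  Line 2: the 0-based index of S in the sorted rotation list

All 5 rotations (rotation i = S[i:]+S[:i]):
  rot[0] = xvyy$
  rot[1] = vyy$x
  rot[2] = yy$xv
  rot[3] = y$xvy
  rot[4] = $xvyy
Sorted (with $ < everything):
  sorted[0] = $xvyy  (last char: 'y')
  sorted[1] = vyy$x  (last char: 'x')
  sorted[2] = xvyy$  (last char: '$')
  sorted[3] = y$xvy  (last char: 'y')
  sorted[4] = yy$xv  (last char: 'v')
Last column: yx$yv
Original string S is at sorted index 2

Answer: yx$yv
2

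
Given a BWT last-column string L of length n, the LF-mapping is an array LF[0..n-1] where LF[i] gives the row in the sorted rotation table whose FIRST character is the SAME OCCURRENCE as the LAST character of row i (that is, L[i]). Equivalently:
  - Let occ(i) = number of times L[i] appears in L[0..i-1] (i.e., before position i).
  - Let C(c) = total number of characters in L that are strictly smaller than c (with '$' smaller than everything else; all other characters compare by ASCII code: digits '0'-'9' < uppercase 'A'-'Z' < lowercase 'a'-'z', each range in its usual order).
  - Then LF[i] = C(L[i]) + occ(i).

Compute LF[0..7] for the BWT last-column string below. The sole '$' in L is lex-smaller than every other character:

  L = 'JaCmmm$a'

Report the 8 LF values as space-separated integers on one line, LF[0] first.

Answer: 2 3 1 5 6 7 0 4

Derivation:
Char counts: '$':1, 'C':1, 'J':1, 'a':2, 'm':3
C (first-col start): C('$')=0, C('C')=1, C('J')=2, C('a')=3, C('m')=5
L[0]='J': occ=0, LF[0]=C('J')+0=2+0=2
L[1]='a': occ=0, LF[1]=C('a')+0=3+0=3
L[2]='C': occ=0, LF[2]=C('C')+0=1+0=1
L[3]='m': occ=0, LF[3]=C('m')+0=5+0=5
L[4]='m': occ=1, LF[4]=C('m')+1=5+1=6
L[5]='m': occ=2, LF[5]=C('m')+2=5+2=7
L[6]='$': occ=0, LF[6]=C('$')+0=0+0=0
L[7]='a': occ=1, LF[7]=C('a')+1=3+1=4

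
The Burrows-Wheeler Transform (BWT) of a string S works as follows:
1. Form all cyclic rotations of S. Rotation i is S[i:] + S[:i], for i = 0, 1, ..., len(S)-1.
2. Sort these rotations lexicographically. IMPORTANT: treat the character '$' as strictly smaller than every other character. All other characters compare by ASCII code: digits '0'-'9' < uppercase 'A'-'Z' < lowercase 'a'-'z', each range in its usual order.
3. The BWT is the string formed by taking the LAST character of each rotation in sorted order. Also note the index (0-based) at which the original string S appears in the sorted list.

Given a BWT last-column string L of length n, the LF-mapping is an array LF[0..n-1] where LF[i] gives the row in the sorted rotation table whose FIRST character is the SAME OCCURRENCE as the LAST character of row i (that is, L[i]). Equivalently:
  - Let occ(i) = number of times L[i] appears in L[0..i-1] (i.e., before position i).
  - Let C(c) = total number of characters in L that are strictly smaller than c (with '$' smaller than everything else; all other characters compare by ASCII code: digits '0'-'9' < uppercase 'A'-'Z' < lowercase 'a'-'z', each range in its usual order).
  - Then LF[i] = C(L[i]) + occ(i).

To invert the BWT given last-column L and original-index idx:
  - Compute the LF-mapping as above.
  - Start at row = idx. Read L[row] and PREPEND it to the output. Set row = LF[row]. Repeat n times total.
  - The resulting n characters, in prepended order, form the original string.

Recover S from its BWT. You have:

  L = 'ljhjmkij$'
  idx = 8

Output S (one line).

LF mapping: 7 3 1 4 8 6 2 5 0
Walk LF starting at row 8, prepending L[row]:
  step 1: row=8, L[8]='$', prepend. Next row=LF[8]=0
  step 2: row=0, L[0]='l', prepend. Next row=LF[0]=7
  step 3: row=7, L[7]='j', prepend. Next row=LF[7]=5
  step 4: row=5, L[5]='k', prepend. Next row=LF[5]=6
  step 5: row=6, L[6]='i', prepend. Next row=LF[6]=2
  step 6: row=2, L[2]='h', prepend. Next row=LF[2]=1
  step 7: row=1, L[1]='j', prepend. Next row=LF[1]=3
  step 8: row=3, L[3]='j', prepend. Next row=LF[3]=4
  step 9: row=4, L[4]='m', prepend. Next row=LF[4]=8
Reversed output: mjjhikjl$

Answer: mjjhikjl$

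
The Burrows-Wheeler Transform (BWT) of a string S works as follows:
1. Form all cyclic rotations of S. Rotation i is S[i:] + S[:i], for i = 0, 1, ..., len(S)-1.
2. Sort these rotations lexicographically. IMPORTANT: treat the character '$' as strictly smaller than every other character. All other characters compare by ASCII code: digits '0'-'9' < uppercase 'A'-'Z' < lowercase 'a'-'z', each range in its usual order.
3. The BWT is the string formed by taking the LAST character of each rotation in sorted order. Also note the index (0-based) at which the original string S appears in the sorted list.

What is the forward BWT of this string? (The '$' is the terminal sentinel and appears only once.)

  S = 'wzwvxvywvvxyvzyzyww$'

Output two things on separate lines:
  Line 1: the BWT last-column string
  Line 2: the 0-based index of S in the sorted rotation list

All 20 rotations (rotation i = S[i:]+S[:i]):
  rot[0] = wzwvxvywvvxyvzyzyww$
  rot[1] = zwvxvywvvxyvzyzyww$w
  rot[2] = wvxvywvvxyvzyzyww$wz
  rot[3] = vxvywvvxyvzyzyww$wzw
  rot[4] = xvywvvxyvzyzyww$wzwv
  rot[5] = vywvvxyvzyzyww$wzwvx
  rot[6] = ywvvxyvzyzyww$wzwvxv
  rot[7] = wvvxyvzyzyww$wzwvxvy
  rot[8] = vvxyvzyzyww$wzwvxvyw
  rot[9] = vxyvzyzyww$wzwvxvywv
  rot[10] = xyvzyzyww$wzwvxvywvv
  rot[11] = yvzyzyww$wzwvxvywvvx
  rot[12] = vzyzyww$wzwvxvywvvxy
  rot[13] = zyzyww$wzwvxvywvvxyv
  rot[14] = yzyww$wzwvxvywvvxyvz
  rot[15] = zyww$wzwvxvywvvxyvzy
  rot[16] = yww$wzwvxvywvvxyvzyz
  rot[17] = ww$wzwvxvywvvxyvzyzy
  rot[18] = w$wzwvxvywvvxyvzyzyw
  rot[19] = $wzwvxvywvvxyvzyzyww
Sorted (with $ < everything):
  sorted[0] = $wzwvxvywvvxyvzyzyww  (last char: 'w')
  sorted[1] = vvxyvzyzyww$wzwvxvyw  (last char: 'w')
  sorted[2] = vxvywvvxyvzyzyww$wzw  (last char: 'w')
  sorted[3] = vxyvzyzyww$wzwvxvywv  (last char: 'v')
  sorted[4] = vywvvxyvzyzyww$wzwvx  (last char: 'x')
  sorted[5] = vzyzyww$wzwvxvywvvxy  (last char: 'y')
  sorted[6] = w$wzwvxvywvvxyvzyzyw  (last char: 'w')
  sorted[7] = wvvxyvzyzyww$wzwvxvy  (last char: 'y')
  sorted[8] = wvxvywvvxyvzyzyww$wz  (last char: 'z')
  sorted[9] = ww$wzwvxvywvvxyvzyzy  (last char: 'y')
  sorted[10] = wzwvxvywvvxyvzyzyww$  (last char: '$')
  sorted[11] = xvywvvxyvzyzyww$wzwv  (last char: 'v')
  sorted[12] = xyvzyzyww$wzwvxvywvv  (last char: 'v')
  sorted[13] = yvzyzyww$wzwvxvywvvx  (last char: 'x')
  sorted[14] = ywvvxyvzyzyww$wzwvxv  (last char: 'v')
  sorted[15] = yww$wzwvxvywvvxyvzyz  (last char: 'z')
  sorted[16] = yzyww$wzwvxvywvvxyvz  (last char: 'z')
  sorted[17] = zwvxvywvvxyvzyzyww$w  (last char: 'w')
  sorted[18] = zyww$wzwvxvywvvxyvzy  (last char: 'y')
  sorted[19] = zyzyww$wzwvxvywvvxyv  (last char: 'v')
Last column: wwwvxywyzy$vvxvzzwyv
Original string S is at sorted index 10

Answer: wwwvxywyzy$vvxvzzwyv
10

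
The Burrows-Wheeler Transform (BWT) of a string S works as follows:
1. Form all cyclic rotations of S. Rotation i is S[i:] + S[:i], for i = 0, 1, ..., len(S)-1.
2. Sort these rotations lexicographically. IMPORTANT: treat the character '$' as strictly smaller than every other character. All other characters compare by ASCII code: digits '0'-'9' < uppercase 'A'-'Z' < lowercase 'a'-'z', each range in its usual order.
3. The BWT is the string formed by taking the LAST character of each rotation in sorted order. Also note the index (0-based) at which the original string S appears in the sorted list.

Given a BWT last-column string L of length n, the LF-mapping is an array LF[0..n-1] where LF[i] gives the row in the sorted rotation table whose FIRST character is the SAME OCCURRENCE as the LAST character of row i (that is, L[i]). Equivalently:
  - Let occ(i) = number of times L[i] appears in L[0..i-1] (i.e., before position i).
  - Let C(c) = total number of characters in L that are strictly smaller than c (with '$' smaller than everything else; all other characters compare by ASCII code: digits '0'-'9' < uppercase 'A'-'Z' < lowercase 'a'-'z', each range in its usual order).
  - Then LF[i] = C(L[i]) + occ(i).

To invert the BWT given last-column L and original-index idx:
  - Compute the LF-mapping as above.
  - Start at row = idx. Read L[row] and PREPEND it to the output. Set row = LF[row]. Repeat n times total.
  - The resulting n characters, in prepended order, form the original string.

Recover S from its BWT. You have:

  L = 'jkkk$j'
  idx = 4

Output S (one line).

LF mapping: 1 3 4 5 0 2
Walk LF starting at row 4, prepending L[row]:
  step 1: row=4, L[4]='$', prepend. Next row=LF[4]=0
  step 2: row=0, L[0]='j', prepend. Next row=LF[0]=1
  step 3: row=1, L[1]='k', prepend. Next row=LF[1]=3
  step 4: row=3, L[3]='k', prepend. Next row=LF[3]=5
  step 5: row=5, L[5]='j', prepend. Next row=LF[5]=2
  step 6: row=2, L[2]='k', prepend. Next row=LF[2]=4
Reversed output: kjkkj$

Answer: kjkkj$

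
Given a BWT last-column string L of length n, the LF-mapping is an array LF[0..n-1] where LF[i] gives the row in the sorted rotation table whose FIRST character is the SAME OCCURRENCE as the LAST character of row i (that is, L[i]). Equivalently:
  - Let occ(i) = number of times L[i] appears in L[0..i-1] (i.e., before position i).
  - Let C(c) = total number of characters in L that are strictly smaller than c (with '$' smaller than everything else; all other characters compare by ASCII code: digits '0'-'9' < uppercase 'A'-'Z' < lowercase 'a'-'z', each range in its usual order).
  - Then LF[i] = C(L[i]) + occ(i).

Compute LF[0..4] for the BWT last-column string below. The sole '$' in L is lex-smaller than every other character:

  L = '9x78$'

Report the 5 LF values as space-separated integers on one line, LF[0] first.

Answer: 3 4 1 2 0

Derivation:
Char counts: '$':1, '7':1, '8':1, '9':1, 'x':1
C (first-col start): C('$')=0, C('7')=1, C('8')=2, C('9')=3, C('x')=4
L[0]='9': occ=0, LF[0]=C('9')+0=3+0=3
L[1]='x': occ=0, LF[1]=C('x')+0=4+0=4
L[2]='7': occ=0, LF[2]=C('7')+0=1+0=1
L[3]='8': occ=0, LF[3]=C('8')+0=2+0=2
L[4]='$': occ=0, LF[4]=C('$')+0=0+0=0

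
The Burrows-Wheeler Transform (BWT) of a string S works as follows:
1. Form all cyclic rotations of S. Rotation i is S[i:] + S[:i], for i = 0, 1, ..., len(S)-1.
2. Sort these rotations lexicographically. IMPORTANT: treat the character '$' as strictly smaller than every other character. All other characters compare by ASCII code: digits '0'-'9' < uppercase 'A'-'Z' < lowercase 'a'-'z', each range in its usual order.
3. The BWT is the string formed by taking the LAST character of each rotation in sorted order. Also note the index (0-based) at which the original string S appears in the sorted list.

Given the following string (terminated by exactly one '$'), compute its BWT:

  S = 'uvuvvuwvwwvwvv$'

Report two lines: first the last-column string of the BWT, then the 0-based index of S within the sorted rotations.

All 15 rotations (rotation i = S[i:]+S[:i]):
  rot[0] = uvuvvuwvwwvwvv$
  rot[1] = vuvvuwvwwvwvv$u
  rot[2] = uvvuwvwwvwvv$uv
  rot[3] = vvuwvwwvwvv$uvu
  rot[4] = vuwvwwvwvv$uvuv
  rot[5] = uwvwwvwvv$uvuvv
  rot[6] = wvwwvwvv$uvuvvu
  rot[7] = vwwvwvv$uvuvvuw
  rot[8] = wwvwvv$uvuvvuwv
  rot[9] = wvwvv$uvuvvuwvw
  rot[10] = vwvv$uvuvvuwvww
  rot[11] = wvv$uvuvvuwvwwv
  rot[12] = vv$uvuvvuwvwwvw
  rot[13] = v$uvuvvuwvwwvwv
  rot[14] = $uvuvvuwvwwvwvv
Sorted (with $ < everything):
  sorted[0] = $uvuvvuwvwwvwvv  (last char: 'v')
  sorted[1] = uvuvvuwvwwvwvv$  (last char: '$')
  sorted[2] = uvvuwvwwvwvv$uv  (last char: 'v')
  sorted[3] = uwvwwvwvv$uvuvv  (last char: 'v')
  sorted[4] = v$uvuvvuwvwwvwv  (last char: 'v')
  sorted[5] = vuvvuwvwwvwvv$u  (last char: 'u')
  sorted[6] = vuwvwwvwvv$uvuv  (last char: 'v')
  sorted[7] = vv$uvuvvuwvwwvw  (last char: 'w')
  sorted[8] = vvuwvwwvwvv$uvu  (last char: 'u')
  sorted[9] = vwvv$uvuvvuwvww  (last char: 'w')
  sorted[10] = vwwvwvv$uvuvvuw  (last char: 'w')
  sorted[11] = wvv$uvuvvuwvwwv  (last char: 'v')
  sorted[12] = wvwvv$uvuvvuwvw  (last char: 'w')
  sorted[13] = wvwwvwvv$uvuvvu  (last char: 'u')
  sorted[14] = wwvwvv$uvuvvuwv  (last char: 'v')
Last column: v$vvvuvwuwwvwuv
Original string S is at sorted index 1

Answer: v$vvvuvwuwwvwuv
1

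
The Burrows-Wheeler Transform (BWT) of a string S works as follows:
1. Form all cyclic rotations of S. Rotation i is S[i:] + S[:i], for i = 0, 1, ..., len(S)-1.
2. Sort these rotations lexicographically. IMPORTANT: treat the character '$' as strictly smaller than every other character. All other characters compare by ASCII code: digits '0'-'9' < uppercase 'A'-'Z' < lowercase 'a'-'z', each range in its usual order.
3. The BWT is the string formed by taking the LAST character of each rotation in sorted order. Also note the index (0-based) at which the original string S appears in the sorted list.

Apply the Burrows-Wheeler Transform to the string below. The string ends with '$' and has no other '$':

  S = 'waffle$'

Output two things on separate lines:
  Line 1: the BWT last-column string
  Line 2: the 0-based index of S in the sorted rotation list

All 7 rotations (rotation i = S[i:]+S[:i]):
  rot[0] = waffle$
  rot[1] = affle$w
  rot[2] = ffle$wa
  rot[3] = fle$waf
  rot[4] = le$waff
  rot[5] = e$waffl
  rot[6] = $waffle
Sorted (with $ < everything):
  sorted[0] = $waffle  (last char: 'e')
  sorted[1] = affle$w  (last char: 'w')
  sorted[2] = e$waffl  (last char: 'l')
  sorted[3] = ffle$wa  (last char: 'a')
  sorted[4] = fle$waf  (last char: 'f')
  sorted[5] = le$waff  (last char: 'f')
  sorted[6] = waffle$  (last char: '$')
Last column: ewlaff$
Original string S is at sorted index 6

Answer: ewlaff$
6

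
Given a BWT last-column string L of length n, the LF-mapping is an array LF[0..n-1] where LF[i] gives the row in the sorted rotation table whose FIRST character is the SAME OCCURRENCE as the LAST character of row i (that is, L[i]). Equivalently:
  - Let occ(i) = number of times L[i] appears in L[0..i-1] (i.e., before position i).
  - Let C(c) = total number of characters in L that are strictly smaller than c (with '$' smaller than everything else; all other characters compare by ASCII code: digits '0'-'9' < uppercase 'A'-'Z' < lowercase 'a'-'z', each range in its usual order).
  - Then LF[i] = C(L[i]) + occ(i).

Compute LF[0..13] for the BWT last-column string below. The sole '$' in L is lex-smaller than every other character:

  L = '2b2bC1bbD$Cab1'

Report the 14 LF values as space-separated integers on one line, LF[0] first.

Char counts: '$':1, '1':2, '2':2, 'C':2, 'D':1, 'a':1, 'b':5
C (first-col start): C('$')=0, C('1')=1, C('2')=3, C('C')=5, C('D')=7, C('a')=8, C('b')=9
L[0]='2': occ=0, LF[0]=C('2')+0=3+0=3
L[1]='b': occ=0, LF[1]=C('b')+0=9+0=9
L[2]='2': occ=1, LF[2]=C('2')+1=3+1=4
L[3]='b': occ=1, LF[3]=C('b')+1=9+1=10
L[4]='C': occ=0, LF[4]=C('C')+0=5+0=5
L[5]='1': occ=0, LF[5]=C('1')+0=1+0=1
L[6]='b': occ=2, LF[6]=C('b')+2=9+2=11
L[7]='b': occ=3, LF[7]=C('b')+3=9+3=12
L[8]='D': occ=0, LF[8]=C('D')+0=7+0=7
L[9]='$': occ=0, LF[9]=C('$')+0=0+0=0
L[10]='C': occ=1, LF[10]=C('C')+1=5+1=6
L[11]='a': occ=0, LF[11]=C('a')+0=8+0=8
L[12]='b': occ=4, LF[12]=C('b')+4=9+4=13
L[13]='1': occ=1, LF[13]=C('1')+1=1+1=2

Answer: 3 9 4 10 5 1 11 12 7 0 6 8 13 2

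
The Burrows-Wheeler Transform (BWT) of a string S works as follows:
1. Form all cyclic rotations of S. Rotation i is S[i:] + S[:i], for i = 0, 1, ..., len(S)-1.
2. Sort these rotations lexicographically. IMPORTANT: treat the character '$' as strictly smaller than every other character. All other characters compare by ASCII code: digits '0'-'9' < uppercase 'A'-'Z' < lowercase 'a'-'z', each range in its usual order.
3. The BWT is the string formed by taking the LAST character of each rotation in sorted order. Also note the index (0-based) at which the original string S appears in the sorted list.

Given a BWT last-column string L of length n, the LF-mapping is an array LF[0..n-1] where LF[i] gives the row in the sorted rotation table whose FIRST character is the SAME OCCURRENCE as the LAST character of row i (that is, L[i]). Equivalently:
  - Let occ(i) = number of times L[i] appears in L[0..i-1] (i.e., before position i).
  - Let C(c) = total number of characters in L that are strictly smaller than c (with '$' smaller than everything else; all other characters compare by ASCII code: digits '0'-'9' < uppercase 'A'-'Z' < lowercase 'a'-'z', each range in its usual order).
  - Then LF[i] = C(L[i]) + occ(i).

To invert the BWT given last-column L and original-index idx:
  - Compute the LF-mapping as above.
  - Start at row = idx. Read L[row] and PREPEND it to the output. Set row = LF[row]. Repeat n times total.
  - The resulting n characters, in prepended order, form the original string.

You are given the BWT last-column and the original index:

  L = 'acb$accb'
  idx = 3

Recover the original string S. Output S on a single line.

Answer: babccca$

Derivation:
LF mapping: 1 5 3 0 2 6 7 4
Walk LF starting at row 3, prepending L[row]:
  step 1: row=3, L[3]='$', prepend. Next row=LF[3]=0
  step 2: row=0, L[0]='a', prepend. Next row=LF[0]=1
  step 3: row=1, L[1]='c', prepend. Next row=LF[1]=5
  step 4: row=5, L[5]='c', prepend. Next row=LF[5]=6
  step 5: row=6, L[6]='c', prepend. Next row=LF[6]=7
  step 6: row=7, L[7]='b', prepend. Next row=LF[7]=4
  step 7: row=4, L[4]='a', prepend. Next row=LF[4]=2
  step 8: row=2, L[2]='b', prepend. Next row=LF[2]=3
Reversed output: babccca$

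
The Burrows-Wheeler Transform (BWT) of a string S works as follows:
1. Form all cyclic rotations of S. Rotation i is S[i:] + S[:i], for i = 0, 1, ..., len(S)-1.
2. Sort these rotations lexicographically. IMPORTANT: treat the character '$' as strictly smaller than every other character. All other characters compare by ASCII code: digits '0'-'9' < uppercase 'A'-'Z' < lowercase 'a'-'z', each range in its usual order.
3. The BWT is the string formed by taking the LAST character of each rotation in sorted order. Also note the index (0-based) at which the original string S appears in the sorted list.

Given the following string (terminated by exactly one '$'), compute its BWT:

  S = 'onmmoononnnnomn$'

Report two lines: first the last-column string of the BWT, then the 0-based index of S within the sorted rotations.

All 16 rotations (rotation i = S[i:]+S[:i]):
  rot[0] = onmmoononnnnomn$
  rot[1] = nmmoononnnnomn$o
  rot[2] = mmoononnnnomn$on
  rot[3] = moononnnnomn$onm
  rot[4] = oononnnnomn$onmm
  rot[5] = ononnnnomn$onmmo
  rot[6] = nonnnnomn$onmmoo
  rot[7] = onnnnomn$onmmoon
  rot[8] = nnnnomn$onmmoono
  rot[9] = nnnomn$onmmoonon
  rot[10] = nnomn$onmmoononn
  rot[11] = nomn$onmmoononnn
  rot[12] = omn$onmmoononnnn
  rot[13] = mn$onmmoononnnno
  rot[14] = n$onmmoononnnnom
  rot[15] = $onmmoononnnnomn
Sorted (with $ < everything):
  sorted[0] = $onmmoononnnnomn  (last char: 'n')
  sorted[1] = mmoononnnnomn$on  (last char: 'n')
  sorted[2] = mn$onmmoononnnno  (last char: 'o')
  sorted[3] = moononnnnomn$onm  (last char: 'm')
  sorted[4] = n$onmmoononnnnom  (last char: 'm')
  sorted[5] = nmmoononnnnomn$o  (last char: 'o')
  sorted[6] = nnnnomn$onmmoono  (last char: 'o')
  sorted[7] = nnnomn$onmmoonon  (last char: 'n')
  sorted[8] = nnomn$onmmoononn  (last char: 'n')
  sorted[9] = nomn$onmmoononnn  (last char: 'n')
  sorted[10] = nonnnnomn$onmmoo  (last char: 'o')
  sorted[11] = omn$onmmoononnnn  (last char: 'n')
  sorted[12] = onmmoononnnnomn$  (last char: '$')
  sorted[13] = onnnnomn$onmmoon  (last char: 'n')
  sorted[14] = ononnnnomn$onmmo  (last char: 'o')
  sorted[15] = oononnnnomn$onmm  (last char: 'm')
Last column: nnommoonnnon$nom
Original string S is at sorted index 12

Answer: nnommoonnnon$nom
12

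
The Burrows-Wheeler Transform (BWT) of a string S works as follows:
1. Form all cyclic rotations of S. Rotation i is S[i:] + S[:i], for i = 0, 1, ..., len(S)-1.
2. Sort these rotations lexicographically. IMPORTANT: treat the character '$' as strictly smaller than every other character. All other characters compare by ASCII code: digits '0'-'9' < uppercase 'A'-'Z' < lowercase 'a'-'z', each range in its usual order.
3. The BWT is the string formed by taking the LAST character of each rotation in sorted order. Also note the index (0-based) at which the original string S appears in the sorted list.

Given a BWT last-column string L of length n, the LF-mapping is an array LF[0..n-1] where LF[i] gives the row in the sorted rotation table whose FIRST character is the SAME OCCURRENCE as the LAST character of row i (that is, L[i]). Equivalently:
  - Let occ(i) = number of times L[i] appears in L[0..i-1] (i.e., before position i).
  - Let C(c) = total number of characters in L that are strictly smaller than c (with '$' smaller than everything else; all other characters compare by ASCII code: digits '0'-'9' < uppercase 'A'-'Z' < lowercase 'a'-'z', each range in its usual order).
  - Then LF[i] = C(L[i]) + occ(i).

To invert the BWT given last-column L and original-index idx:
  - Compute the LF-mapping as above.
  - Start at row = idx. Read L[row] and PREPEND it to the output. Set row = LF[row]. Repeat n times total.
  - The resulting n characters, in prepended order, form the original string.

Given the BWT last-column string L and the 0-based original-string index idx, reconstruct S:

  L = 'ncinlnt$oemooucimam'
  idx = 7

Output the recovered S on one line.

LF mapping: 11 2 5 12 7 13 17 0 14 4 8 15 16 18 3 6 9 1 10
Walk LF starting at row 7, prepending L[row]:
  step 1: row=7, L[7]='$', prepend. Next row=LF[7]=0
  step 2: row=0, L[0]='n', prepend. Next row=LF[0]=11
  step 3: row=11, L[11]='o', prepend. Next row=LF[11]=15
  step 4: row=15, L[15]='i', prepend. Next row=LF[15]=6
  step 5: row=6, L[6]='t', prepend. Next row=LF[6]=17
  step 6: row=17, L[17]='a', prepend. Next row=LF[17]=1
  step 7: row=1, L[1]='c', prepend. Next row=LF[1]=2
  step 8: row=2, L[2]='i', prepend. Next row=LF[2]=5
  step 9: row=5, L[5]='n', prepend. Next row=LF[5]=13
  step 10: row=13, L[13]='u', prepend. Next row=LF[13]=18
  step 11: row=18, L[18]='m', prepend. Next row=LF[18]=10
  step 12: row=10, L[10]='m', prepend. Next row=LF[10]=8
  step 13: row=8, L[8]='o', prepend. Next row=LF[8]=14
  step 14: row=14, L[14]='c', prepend. Next row=LF[14]=3
  step 15: row=3, L[3]='n', prepend. Next row=LF[3]=12
  step 16: row=12, L[12]='o', prepend. Next row=LF[12]=16
  step 17: row=16, L[16]='m', prepend. Next row=LF[16]=9
  step 18: row=9, L[9]='e', prepend. Next row=LF[9]=4
  step 19: row=4, L[4]='l', prepend. Next row=LF[4]=7
Reversed output: lemoncommunication$

Answer: lemoncommunication$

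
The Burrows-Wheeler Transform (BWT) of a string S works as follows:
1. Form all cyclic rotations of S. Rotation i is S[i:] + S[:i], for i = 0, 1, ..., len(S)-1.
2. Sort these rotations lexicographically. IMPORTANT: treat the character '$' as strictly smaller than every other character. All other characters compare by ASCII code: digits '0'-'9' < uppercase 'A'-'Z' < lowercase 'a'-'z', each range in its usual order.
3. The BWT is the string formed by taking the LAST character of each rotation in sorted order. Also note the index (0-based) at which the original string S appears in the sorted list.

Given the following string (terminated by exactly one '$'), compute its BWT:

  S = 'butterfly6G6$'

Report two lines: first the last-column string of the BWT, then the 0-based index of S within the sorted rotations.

All 13 rotations (rotation i = S[i:]+S[:i]):
  rot[0] = butterfly6G6$
  rot[1] = utterfly6G6$b
  rot[2] = tterfly6G6$bu
  rot[3] = terfly6G6$but
  rot[4] = erfly6G6$butt
  rot[5] = rfly6G6$butte
  rot[6] = fly6G6$butter
  rot[7] = ly6G6$butterf
  rot[8] = y6G6$butterfl
  rot[9] = 6G6$butterfly
  rot[10] = G6$butterfly6
  rot[11] = 6$butterfly6G
  rot[12] = $butterfly6G6
Sorted (with $ < everything):
  sorted[0] = $butterfly6G6  (last char: '6')
  sorted[1] = 6$butterfly6G  (last char: 'G')
  sorted[2] = 6G6$butterfly  (last char: 'y')
  sorted[3] = G6$butterfly6  (last char: '6')
  sorted[4] = butterfly6G6$  (last char: '$')
  sorted[5] = erfly6G6$butt  (last char: 't')
  sorted[6] = fly6G6$butter  (last char: 'r')
  sorted[7] = ly6G6$butterf  (last char: 'f')
  sorted[8] = rfly6G6$butte  (last char: 'e')
  sorted[9] = terfly6G6$but  (last char: 't')
  sorted[10] = tterfly6G6$bu  (last char: 'u')
  sorted[11] = utterfly6G6$b  (last char: 'b')
  sorted[12] = y6G6$butterfl  (last char: 'l')
Last column: 6Gy6$trfetubl
Original string S is at sorted index 4

Answer: 6Gy6$trfetubl
4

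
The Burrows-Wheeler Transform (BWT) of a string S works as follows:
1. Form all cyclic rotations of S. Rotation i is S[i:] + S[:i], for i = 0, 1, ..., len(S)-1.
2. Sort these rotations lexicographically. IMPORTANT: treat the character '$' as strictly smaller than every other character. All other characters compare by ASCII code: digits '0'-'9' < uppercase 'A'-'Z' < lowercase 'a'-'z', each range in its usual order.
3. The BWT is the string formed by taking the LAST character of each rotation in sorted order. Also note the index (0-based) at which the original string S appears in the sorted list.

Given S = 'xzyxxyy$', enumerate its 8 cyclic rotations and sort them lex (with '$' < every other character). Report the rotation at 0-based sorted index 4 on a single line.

All 8 rotations (rotation i = S[i:]+S[:i]):
  rot[0] = xzyxxyy$
  rot[1] = zyxxyy$x
  rot[2] = yxxyy$xz
  rot[3] = xxyy$xzy
  rot[4] = xyy$xzyx
  rot[5] = yy$xzyxx
  rot[6] = y$xzyxxy
  rot[7] = $xzyxxyy
Sorted (with $ < everything):
  sorted[0] = $xzyxxyy
  sorted[1] = xxyy$xzy
  sorted[2] = xyy$xzyx
  sorted[3] = xzyxxyy$
  sorted[4] = y$xzyxxy
  sorted[5] = yxxyy$xz
  sorted[6] = yy$xzyxx
  sorted[7] = zyxxyy$x
sorted[4] = y$xzyxxy

Answer: y$xzyxxy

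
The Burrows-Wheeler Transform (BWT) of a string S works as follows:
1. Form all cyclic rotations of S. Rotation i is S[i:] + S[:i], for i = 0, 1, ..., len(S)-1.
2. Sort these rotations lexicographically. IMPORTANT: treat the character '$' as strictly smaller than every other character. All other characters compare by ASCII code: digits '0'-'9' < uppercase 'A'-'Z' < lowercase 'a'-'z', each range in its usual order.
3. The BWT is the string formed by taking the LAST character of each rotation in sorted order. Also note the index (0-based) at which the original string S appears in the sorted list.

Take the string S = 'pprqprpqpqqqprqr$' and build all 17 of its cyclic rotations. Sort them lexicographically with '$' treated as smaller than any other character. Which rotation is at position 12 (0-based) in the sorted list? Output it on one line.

All 17 rotations (rotation i = S[i:]+S[:i]):
  rot[0] = pprqprpqpqqqprqr$
  rot[1] = prqprpqpqqqprqr$p
  rot[2] = rqprpqpqqqprqr$pp
  rot[3] = qprpqpqqqprqr$ppr
  rot[4] = prpqpqqqprqr$pprq
  rot[5] = rpqpqqqprqr$pprqp
  rot[6] = pqpqqqprqr$pprqpr
  rot[7] = qpqqqprqr$pprqprp
  rot[8] = pqqqprqr$pprqprpq
  rot[9] = qqqprqr$pprqprpqp
  rot[10] = qqprqr$pprqprpqpq
  rot[11] = qprqr$pprqprpqpqq
  rot[12] = prqr$pprqprpqpqqq
  rot[13] = rqr$pprqprpqpqqqp
  rot[14] = qr$pprqprpqpqqqpr
  rot[15] = r$pprqprpqpqqqprq
  rot[16] = $pprqprpqpqqqprqr
Sorted (with $ < everything):
  sorted[0] = $pprqprpqpqqqprqr
  sorted[1] = pprqprpqpqqqprqr$
  sorted[2] = pqpqqqprqr$pprqpr
  sorted[3] = pqqqprqr$pprqprpq
  sorted[4] = prpqpqqqprqr$pprq
  sorted[5] = prqprpqpqqqprqr$p
  sorted[6] = prqr$pprqprpqpqqq
  sorted[7] = qpqqqprqr$pprqprp
  sorted[8] = qprpqpqqqprqr$ppr
  sorted[9] = qprqr$pprqprpqpqq
  sorted[10] = qqprqr$pprqprpqpq
  sorted[11] = qqqprqr$pprqprpqp
  sorted[12] = qr$pprqprpqpqqqpr
  sorted[13] = r$pprqprpqpqqqprq
  sorted[14] = rpqpqqqprqr$pprqp
  sorted[15] = rqprpqpqqqprqr$pp
  sorted[16] = rqr$pprqprpqpqqqp
sorted[12] = qr$pprqprpqpqqqpr

Answer: qr$pprqprpqpqqqpr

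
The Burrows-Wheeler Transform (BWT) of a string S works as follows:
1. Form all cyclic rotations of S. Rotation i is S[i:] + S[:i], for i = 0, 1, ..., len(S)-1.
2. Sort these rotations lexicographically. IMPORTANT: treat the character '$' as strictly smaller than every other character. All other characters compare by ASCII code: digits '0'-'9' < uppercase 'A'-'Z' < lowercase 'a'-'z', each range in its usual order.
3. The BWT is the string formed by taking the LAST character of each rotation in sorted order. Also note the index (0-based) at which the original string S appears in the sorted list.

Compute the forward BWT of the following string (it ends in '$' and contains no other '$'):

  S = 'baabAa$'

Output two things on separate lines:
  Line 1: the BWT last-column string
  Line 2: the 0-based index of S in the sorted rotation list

Answer: abAbaa$
6

Derivation:
All 7 rotations (rotation i = S[i:]+S[:i]):
  rot[0] = baabAa$
  rot[1] = aabAa$b
  rot[2] = abAa$ba
  rot[3] = bAa$baa
  rot[4] = Aa$baab
  rot[5] = a$baabA
  rot[6] = $baabAa
Sorted (with $ < everything):
  sorted[0] = $baabAa  (last char: 'a')
  sorted[1] = Aa$baab  (last char: 'b')
  sorted[2] = a$baabA  (last char: 'A')
  sorted[3] = aabAa$b  (last char: 'b')
  sorted[4] = abAa$ba  (last char: 'a')
  sorted[5] = bAa$baa  (last char: 'a')
  sorted[6] = baabAa$  (last char: '$')
Last column: abAbaa$
Original string S is at sorted index 6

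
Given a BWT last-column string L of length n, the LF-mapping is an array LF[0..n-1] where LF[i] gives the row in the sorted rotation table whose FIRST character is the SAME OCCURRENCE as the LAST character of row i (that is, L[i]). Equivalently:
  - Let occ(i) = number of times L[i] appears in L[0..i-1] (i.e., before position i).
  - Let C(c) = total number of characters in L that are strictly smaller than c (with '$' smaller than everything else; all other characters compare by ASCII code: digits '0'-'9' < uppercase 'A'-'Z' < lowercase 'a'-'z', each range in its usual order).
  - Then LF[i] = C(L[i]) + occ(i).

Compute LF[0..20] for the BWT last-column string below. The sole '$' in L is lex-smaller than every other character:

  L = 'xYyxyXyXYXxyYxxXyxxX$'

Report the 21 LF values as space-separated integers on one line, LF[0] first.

Char counts: '$':1, 'X':5, 'Y':3, 'x':7, 'y':5
C (first-col start): C('$')=0, C('X')=1, C('Y')=6, C('x')=9, C('y')=16
L[0]='x': occ=0, LF[0]=C('x')+0=9+0=9
L[1]='Y': occ=0, LF[1]=C('Y')+0=6+0=6
L[2]='y': occ=0, LF[2]=C('y')+0=16+0=16
L[3]='x': occ=1, LF[3]=C('x')+1=9+1=10
L[4]='y': occ=1, LF[4]=C('y')+1=16+1=17
L[5]='X': occ=0, LF[5]=C('X')+0=1+0=1
L[6]='y': occ=2, LF[6]=C('y')+2=16+2=18
L[7]='X': occ=1, LF[7]=C('X')+1=1+1=2
L[8]='Y': occ=1, LF[8]=C('Y')+1=6+1=7
L[9]='X': occ=2, LF[9]=C('X')+2=1+2=3
L[10]='x': occ=2, LF[10]=C('x')+2=9+2=11
L[11]='y': occ=3, LF[11]=C('y')+3=16+3=19
L[12]='Y': occ=2, LF[12]=C('Y')+2=6+2=8
L[13]='x': occ=3, LF[13]=C('x')+3=9+3=12
L[14]='x': occ=4, LF[14]=C('x')+4=9+4=13
L[15]='X': occ=3, LF[15]=C('X')+3=1+3=4
L[16]='y': occ=4, LF[16]=C('y')+4=16+4=20
L[17]='x': occ=5, LF[17]=C('x')+5=9+5=14
L[18]='x': occ=6, LF[18]=C('x')+6=9+6=15
L[19]='X': occ=4, LF[19]=C('X')+4=1+4=5
L[20]='$': occ=0, LF[20]=C('$')+0=0+0=0

Answer: 9 6 16 10 17 1 18 2 7 3 11 19 8 12 13 4 20 14 15 5 0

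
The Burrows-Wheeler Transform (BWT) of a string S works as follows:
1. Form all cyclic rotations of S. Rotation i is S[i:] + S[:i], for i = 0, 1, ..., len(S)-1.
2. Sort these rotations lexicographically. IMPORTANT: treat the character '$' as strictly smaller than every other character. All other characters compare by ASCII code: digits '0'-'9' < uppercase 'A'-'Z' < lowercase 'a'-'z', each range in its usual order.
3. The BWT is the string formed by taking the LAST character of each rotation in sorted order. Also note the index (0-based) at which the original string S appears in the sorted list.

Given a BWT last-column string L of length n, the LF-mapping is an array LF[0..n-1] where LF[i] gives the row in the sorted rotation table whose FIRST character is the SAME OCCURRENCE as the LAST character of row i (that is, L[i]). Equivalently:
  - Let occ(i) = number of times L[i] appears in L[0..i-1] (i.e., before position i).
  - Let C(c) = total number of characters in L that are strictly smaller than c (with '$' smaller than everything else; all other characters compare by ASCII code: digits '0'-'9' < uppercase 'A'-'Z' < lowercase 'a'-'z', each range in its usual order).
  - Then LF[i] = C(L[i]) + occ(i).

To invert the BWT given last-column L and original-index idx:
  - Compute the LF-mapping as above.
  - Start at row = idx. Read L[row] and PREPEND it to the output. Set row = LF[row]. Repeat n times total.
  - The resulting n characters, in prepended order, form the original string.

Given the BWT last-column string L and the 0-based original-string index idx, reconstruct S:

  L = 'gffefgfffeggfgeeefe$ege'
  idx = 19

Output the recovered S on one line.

Answer: gfefeefeggfegfeffegefg$

Derivation:
LF mapping: 17 9 10 1 11 18 12 13 14 2 19 20 15 21 3 4 5 16 6 0 7 22 8
Walk LF starting at row 19, prepending L[row]:
  step 1: row=19, L[19]='$', prepend. Next row=LF[19]=0
  step 2: row=0, L[0]='g', prepend. Next row=LF[0]=17
  step 3: row=17, L[17]='f', prepend. Next row=LF[17]=16
  step 4: row=16, L[16]='e', prepend. Next row=LF[16]=5
  step 5: row=5, L[5]='g', prepend. Next row=LF[5]=18
  step 6: row=18, L[18]='e', prepend. Next row=LF[18]=6
  step 7: row=6, L[6]='f', prepend. Next row=LF[6]=12
  step 8: row=12, L[12]='f', prepend. Next row=LF[12]=15
  step 9: row=15, L[15]='e', prepend. Next row=LF[15]=4
  step 10: row=4, L[4]='f', prepend. Next row=LF[4]=11
  step 11: row=11, L[11]='g', prepend. Next row=LF[11]=20
  step 12: row=20, L[20]='e', prepend. Next row=LF[20]=7
  step 13: row=7, L[7]='f', prepend. Next row=LF[7]=13
  step 14: row=13, L[13]='g', prepend. Next row=LF[13]=21
  step 15: row=21, L[21]='g', prepend. Next row=LF[21]=22
  step 16: row=22, L[22]='e', prepend. Next row=LF[22]=8
  step 17: row=8, L[8]='f', prepend. Next row=LF[8]=14
  step 18: row=14, L[14]='e', prepend. Next row=LF[14]=3
  step 19: row=3, L[3]='e', prepend. Next row=LF[3]=1
  step 20: row=1, L[1]='f', prepend. Next row=LF[1]=9
  step 21: row=9, L[9]='e', prepend. Next row=LF[9]=2
  step 22: row=2, L[2]='f', prepend. Next row=LF[2]=10
  step 23: row=10, L[10]='g', prepend. Next row=LF[10]=19
Reversed output: gfefeefeggfegfeffegefg$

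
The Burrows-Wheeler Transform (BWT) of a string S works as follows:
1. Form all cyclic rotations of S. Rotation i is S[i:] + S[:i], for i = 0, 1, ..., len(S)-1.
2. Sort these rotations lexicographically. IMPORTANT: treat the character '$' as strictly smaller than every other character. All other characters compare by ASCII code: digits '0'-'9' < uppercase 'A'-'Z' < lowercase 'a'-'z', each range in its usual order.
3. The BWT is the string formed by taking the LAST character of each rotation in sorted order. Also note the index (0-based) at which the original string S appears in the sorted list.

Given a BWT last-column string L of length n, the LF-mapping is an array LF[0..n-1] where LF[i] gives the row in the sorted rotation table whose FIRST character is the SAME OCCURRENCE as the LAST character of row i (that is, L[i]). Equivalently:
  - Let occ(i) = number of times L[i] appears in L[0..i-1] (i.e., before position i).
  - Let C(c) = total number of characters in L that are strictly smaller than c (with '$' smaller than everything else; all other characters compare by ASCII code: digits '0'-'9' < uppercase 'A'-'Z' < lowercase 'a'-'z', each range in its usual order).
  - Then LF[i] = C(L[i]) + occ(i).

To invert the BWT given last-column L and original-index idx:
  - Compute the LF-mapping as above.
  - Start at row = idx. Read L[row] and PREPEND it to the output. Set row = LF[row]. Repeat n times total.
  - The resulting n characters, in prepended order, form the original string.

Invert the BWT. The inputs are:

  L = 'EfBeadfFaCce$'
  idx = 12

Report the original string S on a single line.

LF mapping: 3 11 1 9 5 8 12 4 6 2 7 10 0
Walk LF starting at row 12, prepending L[row]:
  step 1: row=12, L[12]='$', prepend. Next row=LF[12]=0
  step 2: row=0, L[0]='E', prepend. Next row=LF[0]=3
  step 3: row=3, L[3]='e', prepend. Next row=LF[3]=9
  step 4: row=9, L[9]='C', prepend. Next row=LF[9]=2
  step 5: row=2, L[2]='B', prepend. Next row=LF[2]=1
  step 6: row=1, L[1]='f', prepend. Next row=LF[1]=11
  step 7: row=11, L[11]='e', prepend. Next row=LF[11]=10
  step 8: row=10, L[10]='c', prepend. Next row=LF[10]=7
  step 9: row=7, L[7]='F', prepend. Next row=LF[7]=4
  step 10: row=4, L[4]='a', prepend. Next row=LF[4]=5
  step 11: row=5, L[5]='d', prepend. Next row=LF[5]=8
  step 12: row=8, L[8]='a', prepend. Next row=LF[8]=6
  step 13: row=6, L[6]='f', prepend. Next row=LF[6]=12
Reversed output: fadaFcefBCeE$

Answer: fadaFcefBCeE$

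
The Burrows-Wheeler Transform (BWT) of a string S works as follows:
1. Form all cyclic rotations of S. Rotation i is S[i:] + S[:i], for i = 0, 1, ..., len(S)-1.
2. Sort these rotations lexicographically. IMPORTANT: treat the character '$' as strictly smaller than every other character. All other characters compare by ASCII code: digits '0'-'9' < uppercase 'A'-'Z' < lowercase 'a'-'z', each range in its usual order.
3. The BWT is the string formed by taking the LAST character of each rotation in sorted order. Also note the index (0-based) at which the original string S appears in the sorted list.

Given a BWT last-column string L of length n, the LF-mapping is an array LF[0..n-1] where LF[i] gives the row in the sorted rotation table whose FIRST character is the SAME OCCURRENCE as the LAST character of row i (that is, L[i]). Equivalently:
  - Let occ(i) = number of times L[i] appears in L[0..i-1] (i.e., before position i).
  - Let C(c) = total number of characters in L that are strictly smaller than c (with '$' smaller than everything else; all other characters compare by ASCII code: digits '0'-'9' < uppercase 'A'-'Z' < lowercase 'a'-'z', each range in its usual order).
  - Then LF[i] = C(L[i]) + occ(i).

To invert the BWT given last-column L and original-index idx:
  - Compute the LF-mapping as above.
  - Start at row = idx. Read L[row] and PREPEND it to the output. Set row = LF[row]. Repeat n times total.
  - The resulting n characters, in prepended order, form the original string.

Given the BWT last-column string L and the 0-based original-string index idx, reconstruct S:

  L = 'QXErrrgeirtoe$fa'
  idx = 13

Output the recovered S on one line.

Answer: refrigeratorXEQ$

Derivation:
LF mapping: 2 3 1 11 12 13 8 5 9 14 15 10 6 0 7 4
Walk LF starting at row 13, prepending L[row]:
  step 1: row=13, L[13]='$', prepend. Next row=LF[13]=0
  step 2: row=0, L[0]='Q', prepend. Next row=LF[0]=2
  step 3: row=2, L[2]='E', prepend. Next row=LF[2]=1
  step 4: row=1, L[1]='X', prepend. Next row=LF[1]=3
  step 5: row=3, L[3]='r', prepend. Next row=LF[3]=11
  step 6: row=11, L[11]='o', prepend. Next row=LF[11]=10
  step 7: row=10, L[10]='t', prepend. Next row=LF[10]=15
  step 8: row=15, L[15]='a', prepend. Next row=LF[15]=4
  step 9: row=4, L[4]='r', prepend. Next row=LF[4]=12
  step 10: row=12, L[12]='e', prepend. Next row=LF[12]=6
  step 11: row=6, L[6]='g', prepend. Next row=LF[6]=8
  step 12: row=8, L[8]='i', prepend. Next row=LF[8]=9
  step 13: row=9, L[9]='r', prepend. Next row=LF[9]=14
  step 14: row=14, L[14]='f', prepend. Next row=LF[14]=7
  step 15: row=7, L[7]='e', prepend. Next row=LF[7]=5
  step 16: row=5, L[5]='r', prepend. Next row=LF[5]=13
Reversed output: refrigeratorXEQ$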